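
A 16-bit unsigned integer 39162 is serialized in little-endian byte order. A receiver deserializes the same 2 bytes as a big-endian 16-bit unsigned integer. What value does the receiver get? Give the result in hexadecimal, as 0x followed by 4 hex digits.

0xFA98

39162 in 16-bit hexadecimal is 0x98FA.
Stored little-endian, the bytes at ascending addresses are FA 98.
Read back as big-endian, the last byte is least significant, giving 0xFA98.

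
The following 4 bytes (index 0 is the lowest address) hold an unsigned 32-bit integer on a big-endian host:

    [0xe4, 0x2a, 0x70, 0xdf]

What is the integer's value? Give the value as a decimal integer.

Big-endian: lowest address holds the most-significant byte.
The bytes are already most-significant first: 0xE42A70DF.
0xE42A70DF = 3827986655.

3827986655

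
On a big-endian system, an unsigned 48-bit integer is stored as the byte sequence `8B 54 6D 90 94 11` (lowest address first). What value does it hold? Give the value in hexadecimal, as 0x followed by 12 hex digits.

Big-endian: lowest address holds the most-significant byte.
The bytes are already most-significant first: 0x8B546D909411.

0x8B546D909411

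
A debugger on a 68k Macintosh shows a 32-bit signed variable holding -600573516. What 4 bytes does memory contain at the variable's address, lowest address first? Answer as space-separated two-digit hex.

Two's complement of -600573516 in 32 bits: 600573516 = 0x23CC064C; invert → 0xDC33F9B3; add 1 → 0xDC33F9B4.
Split into bytes (most-significant first): DC 33 F9 B4.
In big-endian order the high byte comes first in memory.
So the memory order matches the most-significant-first order: DC 33 F9 B4.

DC 33 F9 B4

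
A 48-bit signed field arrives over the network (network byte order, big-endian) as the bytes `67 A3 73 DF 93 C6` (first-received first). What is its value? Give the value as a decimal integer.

113951721362374

In big-endian order the high byte comes first in memory.
The bytes are already most-significant first: 0x67A373DF93C6.
0x67A373DF93C6 = 113951721362374.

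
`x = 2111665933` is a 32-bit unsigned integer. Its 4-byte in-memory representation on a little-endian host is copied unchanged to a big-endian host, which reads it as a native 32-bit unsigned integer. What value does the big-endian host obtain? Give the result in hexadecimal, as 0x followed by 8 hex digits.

0x0D77DD7D

2111665933 in 32-bit hexadecimal is 0x7DDD770D.
Stored little-endian, the bytes at ascending addresses are 0D 77 DD 7D.
Read back as big-endian, the last byte is least significant, giving 0x0D77DD7D.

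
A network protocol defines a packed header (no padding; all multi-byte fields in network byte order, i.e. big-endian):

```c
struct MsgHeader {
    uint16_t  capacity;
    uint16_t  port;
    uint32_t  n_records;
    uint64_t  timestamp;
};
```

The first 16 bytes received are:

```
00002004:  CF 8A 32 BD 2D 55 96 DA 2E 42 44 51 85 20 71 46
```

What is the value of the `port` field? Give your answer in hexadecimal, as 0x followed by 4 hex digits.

`port` follows `capacity` (2 bytes), so it starts at byte offset 2 and occupies 2 bytes.
Bytes at offsets 2..3: 32 BD.
In big-endian order the high byte comes first in memory.
The bytes are already most-significant first: 0x32BD.

0x32BD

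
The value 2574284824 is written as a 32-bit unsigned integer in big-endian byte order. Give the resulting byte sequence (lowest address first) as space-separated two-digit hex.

99 70 78 18

2574284824 in hexadecimal, padded to 32 bits, is 0x99707818.
Split into bytes (most-significant first): 99 70 78 18.
Big-endian stores the most-significant byte at the lowest address.
So the memory order matches the most-significant-first order: 99 70 78 18.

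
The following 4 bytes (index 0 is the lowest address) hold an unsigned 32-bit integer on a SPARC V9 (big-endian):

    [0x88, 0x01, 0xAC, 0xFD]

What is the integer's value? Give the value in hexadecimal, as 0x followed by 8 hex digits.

0x8801ACFD

In big-endian order the high byte comes first in memory.
The bytes are already most-significant first: 0x8801ACFD.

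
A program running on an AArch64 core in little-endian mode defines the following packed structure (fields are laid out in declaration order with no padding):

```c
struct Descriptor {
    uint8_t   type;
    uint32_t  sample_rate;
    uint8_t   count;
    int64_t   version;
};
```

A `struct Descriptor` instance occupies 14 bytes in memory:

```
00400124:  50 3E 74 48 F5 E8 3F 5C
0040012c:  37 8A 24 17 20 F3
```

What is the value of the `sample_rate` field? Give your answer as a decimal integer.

`sample_rate` follows `type` (1 byte), so it starts at byte offset 1 and occupies 4 bytes.
Bytes at offsets 1..4: 3E 74 48 F5.
In little-endian order the low byte comes first in memory.
Reassemble most-significant byte first: F5 48 74 3E → 0xF548743E.
0xF548743E = 4115166270.

4115166270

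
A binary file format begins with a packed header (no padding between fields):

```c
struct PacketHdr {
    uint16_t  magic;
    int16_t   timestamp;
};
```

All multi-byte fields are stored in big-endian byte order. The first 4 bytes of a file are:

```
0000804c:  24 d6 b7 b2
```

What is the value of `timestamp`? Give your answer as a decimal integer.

`timestamp` follows `magic` (2 bytes), so it starts at byte offset 2 and occupies 2 bytes.
Bytes at offsets 2..3: B7 B2.
Big-endian stores the most-significant byte at the lowest address.
The bytes are already most-significant first: 0xB7B2.
Top bit is set, so as a signed 16-bit value this is 0xB7B2 − 2^16 = -18510.

-18510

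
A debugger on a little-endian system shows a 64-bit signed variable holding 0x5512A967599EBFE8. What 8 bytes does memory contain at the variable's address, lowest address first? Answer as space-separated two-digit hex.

E8 BF 9E 59 67 A9 12 55

Split into bytes (most-significant first): 55 12 A9 67 59 9E BF E8.
In little-endian order the low byte comes first in memory.
So at ascending addresses the bytes are E8 BF 9E 59 67 A9 12 55.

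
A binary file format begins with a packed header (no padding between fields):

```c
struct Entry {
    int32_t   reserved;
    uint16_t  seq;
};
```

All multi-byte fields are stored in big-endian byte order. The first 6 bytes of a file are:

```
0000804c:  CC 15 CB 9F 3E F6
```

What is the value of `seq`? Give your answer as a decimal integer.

16118

`seq` follows `reserved` (4 bytes), so it starts at byte offset 4 and occupies 2 bytes.
Bytes at offsets 4..5: 3E F6.
Big-endian stores the most-significant byte at the lowest address.
The bytes are already most-significant first: 0x3EF6.
0x3EF6 = 16118.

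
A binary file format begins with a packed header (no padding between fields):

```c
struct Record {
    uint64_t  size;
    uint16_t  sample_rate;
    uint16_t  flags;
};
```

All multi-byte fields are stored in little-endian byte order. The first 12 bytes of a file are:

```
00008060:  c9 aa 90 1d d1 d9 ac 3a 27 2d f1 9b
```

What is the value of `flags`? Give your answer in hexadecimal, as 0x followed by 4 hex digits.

`flags` follows `size` (8 B), `sample_rate` (2 B), so it starts at offset 8 + 2 = 10 and occupies 2 bytes.
Bytes at offsets 10..11: F1 9B.
Little-endian stores the least-significant byte at the lowest address.
Reassemble most-significant byte first: 9B F1 → 0x9BF1.

0x9BF1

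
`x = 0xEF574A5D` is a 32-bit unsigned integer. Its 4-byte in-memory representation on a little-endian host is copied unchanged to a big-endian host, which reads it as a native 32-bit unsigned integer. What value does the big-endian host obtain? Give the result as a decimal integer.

1565153263

Stored little-endian, the bytes at ascending addresses are 5D 4A 57 EF.
Read back as big-endian, the last byte is least significant, giving 0x5D4A57EF.
0x5D4A57EF = 1565153263.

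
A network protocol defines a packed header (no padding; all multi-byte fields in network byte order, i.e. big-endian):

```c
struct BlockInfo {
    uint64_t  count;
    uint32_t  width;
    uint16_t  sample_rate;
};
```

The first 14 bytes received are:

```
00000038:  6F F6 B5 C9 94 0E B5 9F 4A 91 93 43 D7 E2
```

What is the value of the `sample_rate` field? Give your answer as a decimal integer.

`sample_rate` follows `count` (8 B), `width` (4 B), so it starts at offset 8 + 4 = 12 and occupies 2 bytes.
Bytes at offsets 12..13: D7 E2.
Big-endian: lowest address holds the most-significant byte.
The bytes are already most-significant first: 0xD7E2.
0xD7E2 = 55266.

55266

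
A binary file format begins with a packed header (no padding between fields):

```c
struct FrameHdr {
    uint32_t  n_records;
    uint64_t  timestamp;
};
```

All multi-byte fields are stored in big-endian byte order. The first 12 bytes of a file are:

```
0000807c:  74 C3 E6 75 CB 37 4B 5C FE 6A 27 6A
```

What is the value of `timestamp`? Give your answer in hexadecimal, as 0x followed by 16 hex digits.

0xCB374B5CFE6A276A

`timestamp` follows `n_records` (4 bytes), so it starts at byte offset 4 and occupies 8 bytes.
Bytes at offsets 4..11: CB 37 4B 5C FE 6A 27 6A.
Big-endian: lowest address holds the most-significant byte.
The bytes are already most-significant first: 0xCB374B5CFE6A276A.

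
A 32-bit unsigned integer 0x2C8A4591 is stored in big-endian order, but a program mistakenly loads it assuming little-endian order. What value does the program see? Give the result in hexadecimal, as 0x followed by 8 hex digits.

Stored big-endian, the bytes at ascending addresses are 2C 8A 45 91.
Read back as little-endian, the first byte is least significant, giving 0x91458A2C.

0x91458A2C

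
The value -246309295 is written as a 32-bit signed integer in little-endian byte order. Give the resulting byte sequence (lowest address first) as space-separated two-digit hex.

Two's complement of -246309295 in 32 bits: 246309295 = 0x0EAE61AF; invert → 0xF1519E50; add 1 → 0xF1519E51.
Split into bytes (most-significant first): F1 51 9E 51.
Little-endian: lowest address holds the least-significant byte.
So at ascending addresses the bytes are 51 9E 51 F1.

51 9E 51 F1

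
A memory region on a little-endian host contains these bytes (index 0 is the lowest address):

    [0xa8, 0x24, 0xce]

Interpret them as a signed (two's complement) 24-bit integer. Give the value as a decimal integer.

Little-endian: lowest address holds the least-significant byte.
Reassemble most-significant byte first: CE 24 A8 → 0xCE24A8.
Top bit is set, so as a signed 24-bit value this is 0xCE24A8 − 2^24 = -3267416.

-3267416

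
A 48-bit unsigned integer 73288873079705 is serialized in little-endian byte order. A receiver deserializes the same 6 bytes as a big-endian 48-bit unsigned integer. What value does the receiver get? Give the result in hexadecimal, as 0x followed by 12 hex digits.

73288873079705 in 48-bit hexadecimal is 0x42A7E53EF399.
Stored little-endian, the bytes at ascending addresses are 99 F3 3E E5 A7 42.
Read back as big-endian, the last byte is least significant, giving 0x99F33EE5A742.

0x99F33EE5A742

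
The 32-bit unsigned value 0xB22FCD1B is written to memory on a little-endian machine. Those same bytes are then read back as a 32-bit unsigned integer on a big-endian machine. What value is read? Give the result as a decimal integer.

466431922

Stored little-endian, the bytes at ascending addresses are 1B CD 2F B2.
Read back as big-endian, the last byte is least significant, giving 0x1BCD2FB2.
0x1BCD2FB2 = 466431922.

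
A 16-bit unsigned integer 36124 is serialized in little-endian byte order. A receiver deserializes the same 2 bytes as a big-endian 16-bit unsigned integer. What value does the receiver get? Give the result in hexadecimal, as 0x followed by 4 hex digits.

0x1C8D

36124 in 16-bit hexadecimal is 0x8D1C.
Stored little-endian, the bytes at ascending addresses are 1C 8D.
Read back as big-endian, the last byte is least significant, giving 0x1C8D.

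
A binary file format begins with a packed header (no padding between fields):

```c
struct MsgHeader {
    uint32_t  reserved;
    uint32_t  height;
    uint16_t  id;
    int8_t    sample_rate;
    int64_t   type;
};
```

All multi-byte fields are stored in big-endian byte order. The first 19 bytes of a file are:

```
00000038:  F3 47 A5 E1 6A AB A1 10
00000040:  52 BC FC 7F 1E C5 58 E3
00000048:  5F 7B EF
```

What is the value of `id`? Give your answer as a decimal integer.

`id` follows `reserved` (4 B), `height` (4 B), so it starts at offset 4 + 4 = 8 and occupies 2 bytes.
Bytes at offsets 8..9: 52 BC.
In big-endian order the high byte comes first in memory.
The bytes are already most-significant first: 0x52BC.
0x52BC = 21180.

21180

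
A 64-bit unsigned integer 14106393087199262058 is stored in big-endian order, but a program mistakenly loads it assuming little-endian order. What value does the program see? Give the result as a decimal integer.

7689202712675206083

14106393087199262058 in 64-bit hexadecimal is 0xC3C3F9C62089B56A.
Stored big-endian, the bytes at ascending addresses are C3 C3 F9 C6 20 89 B5 6A.
Read back as little-endian, the first byte is least significant, giving 0x6AB58920C6F9C3C3.
0x6AB58920C6F9C3C3 = 7689202712675206083.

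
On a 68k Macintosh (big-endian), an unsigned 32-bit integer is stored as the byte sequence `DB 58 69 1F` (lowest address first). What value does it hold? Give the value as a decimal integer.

Big-endian stores the most-significant byte at the lowest address.
The bytes are already most-significant first: 0xDB58691F.
0xDB58691F = 3680004383.

3680004383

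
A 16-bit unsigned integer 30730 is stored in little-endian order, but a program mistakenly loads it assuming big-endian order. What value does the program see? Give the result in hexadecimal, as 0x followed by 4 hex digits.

0x0A78

30730 in 16-bit hexadecimal is 0x780A.
Stored little-endian, the bytes at ascending addresses are 0A 78.
Read back as big-endian, the last byte is least significant, giving 0x0A78.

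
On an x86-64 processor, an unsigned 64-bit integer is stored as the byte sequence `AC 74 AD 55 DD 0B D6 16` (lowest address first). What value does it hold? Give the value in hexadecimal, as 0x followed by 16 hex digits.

In little-endian order the low byte comes first in memory.
Reassemble most-significant byte first: 16 D6 0B DD 55 AD 74 AC → 0x16D60BDD55AD74AC.

0x16D60BDD55AD74AC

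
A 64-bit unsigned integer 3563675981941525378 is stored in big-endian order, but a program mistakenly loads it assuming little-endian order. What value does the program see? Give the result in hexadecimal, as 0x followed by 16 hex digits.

0x824B37A66CB87431

3563675981941525378 in 64-bit hexadecimal is 0x3174B86CA6374B82.
Stored big-endian, the bytes at ascending addresses are 31 74 B8 6C A6 37 4B 82.
Read back as little-endian, the first byte is least significant, giving 0x824B37A66CB87431.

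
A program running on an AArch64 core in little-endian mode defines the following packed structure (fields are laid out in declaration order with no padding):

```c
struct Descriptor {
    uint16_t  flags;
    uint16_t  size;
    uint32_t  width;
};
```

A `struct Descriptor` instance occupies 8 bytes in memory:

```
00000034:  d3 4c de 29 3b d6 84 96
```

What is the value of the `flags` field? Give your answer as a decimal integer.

19667

`flags` is the first field, at byte offset 0, occupying 2 bytes.
Bytes at offsets 0..1: D3 4C.
Little-endian stores the least-significant byte at the lowest address.
Reassemble most-significant byte first: 4C D3 → 0x4CD3.
0x4CD3 = 19667.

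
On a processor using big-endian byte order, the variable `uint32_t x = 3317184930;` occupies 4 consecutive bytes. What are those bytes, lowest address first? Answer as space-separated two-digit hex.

3317184930 in hexadecimal, padded to 32 bits, is 0xC5B839A2.
Split into bytes (most-significant first): C5 B8 39 A2.
In big-endian order the high byte comes first in memory.
So the memory order matches the most-significant-first order: C5 B8 39 A2.

C5 B8 39 A2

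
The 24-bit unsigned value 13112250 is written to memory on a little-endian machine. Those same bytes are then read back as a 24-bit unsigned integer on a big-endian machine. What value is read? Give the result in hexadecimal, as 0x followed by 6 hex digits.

0xBA13C8

13112250 in 24-bit hexadecimal is 0xC813BA.
Stored little-endian, the bytes at ascending addresses are BA 13 C8.
Read back as big-endian, the last byte is least significant, giving 0xBA13C8.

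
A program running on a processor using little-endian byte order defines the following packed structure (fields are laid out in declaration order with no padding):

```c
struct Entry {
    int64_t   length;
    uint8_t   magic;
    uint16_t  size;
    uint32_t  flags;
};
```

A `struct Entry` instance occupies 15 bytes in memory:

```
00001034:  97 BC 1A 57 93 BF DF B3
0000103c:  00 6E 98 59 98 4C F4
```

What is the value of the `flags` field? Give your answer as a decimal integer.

`flags` follows `length` (8 B), `magic` (1 B), `size` (2 B), so it starts at offset 8 + 1 + 2 = 11 and occupies 4 bytes.
Bytes at offsets 11..14: 59 98 4C F4.
Little-endian: lowest address holds the least-significant byte.
Reassemble most-significant byte first: F4 4C 98 59 → 0xF44C9859.
0xF44C9859 = 4098660441.

4098660441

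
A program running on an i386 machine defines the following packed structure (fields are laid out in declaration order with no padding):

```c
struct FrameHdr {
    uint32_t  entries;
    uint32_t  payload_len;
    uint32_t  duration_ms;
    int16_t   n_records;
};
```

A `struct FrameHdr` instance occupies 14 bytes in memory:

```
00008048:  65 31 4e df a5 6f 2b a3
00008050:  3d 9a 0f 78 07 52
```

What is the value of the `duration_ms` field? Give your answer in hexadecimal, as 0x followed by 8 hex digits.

`duration_ms` follows `entries` (4 B), `payload_len` (4 B), so it starts at offset 4 + 4 = 8 and occupies 4 bytes.
Bytes at offsets 8..11: 3D 9A 0F 78.
In little-endian order the low byte comes first in memory.
Reassemble most-significant byte first: 78 0F 9A 3D → 0x780F9A3D.

0x780F9A3D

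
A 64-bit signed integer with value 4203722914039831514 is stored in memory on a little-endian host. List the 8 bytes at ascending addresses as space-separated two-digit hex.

4203722914039831514 in hexadecimal, padded to 64 bits, is 0x3A569FB7D1839BDA.
Split into bytes (most-significant first): 3A 56 9F B7 D1 83 9B DA.
Little-endian: lowest address holds the least-significant byte.
So at ascending addresses the bytes are DA 9B 83 D1 B7 9F 56 3A.

DA 9B 83 D1 B7 9F 56 3A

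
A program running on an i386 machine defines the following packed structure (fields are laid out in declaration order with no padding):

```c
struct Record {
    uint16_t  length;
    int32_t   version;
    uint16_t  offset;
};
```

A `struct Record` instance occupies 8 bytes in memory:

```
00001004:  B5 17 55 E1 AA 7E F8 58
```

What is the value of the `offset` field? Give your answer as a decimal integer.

`offset` follows `length` (2 B), `version` (4 B), so it starts at offset 2 + 4 = 6 and occupies 2 bytes.
Bytes at offsets 6..7: F8 58.
Little-endian stores the least-significant byte at the lowest address.
Reassemble most-significant byte first: 58 F8 → 0x58F8.
0x58F8 = 22776.

22776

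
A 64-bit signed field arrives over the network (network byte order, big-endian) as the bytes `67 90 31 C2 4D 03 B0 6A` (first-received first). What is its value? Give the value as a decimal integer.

7462519293138415722

Big-endian: lowest address holds the most-significant byte.
The bytes are already most-significant first: 0x679031C24D03B06A.
0x679031C24D03B06A = 7462519293138415722.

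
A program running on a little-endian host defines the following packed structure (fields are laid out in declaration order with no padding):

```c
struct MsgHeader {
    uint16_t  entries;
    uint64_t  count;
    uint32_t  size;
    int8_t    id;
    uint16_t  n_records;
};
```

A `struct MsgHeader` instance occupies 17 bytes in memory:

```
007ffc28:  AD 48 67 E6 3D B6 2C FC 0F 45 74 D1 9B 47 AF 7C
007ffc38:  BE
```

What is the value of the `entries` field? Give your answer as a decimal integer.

`entries` is the first field, at byte offset 0, occupying 2 bytes.
Bytes at offsets 0..1: AD 48.
In little-endian order the low byte comes first in memory.
Reassemble most-significant byte first: 48 AD → 0x48AD.
0x48AD = 18605.

18605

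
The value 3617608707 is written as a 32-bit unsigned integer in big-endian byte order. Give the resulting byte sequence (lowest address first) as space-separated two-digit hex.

3617608707 in hexadecimal, padded to 32 bits, is 0xD7A05403.
Split into bytes (most-significant first): D7 A0 54 03.
Big-endian: lowest address holds the most-significant byte.
So the memory order matches the most-significant-first order: D7 A0 54 03.

D7 A0 54 03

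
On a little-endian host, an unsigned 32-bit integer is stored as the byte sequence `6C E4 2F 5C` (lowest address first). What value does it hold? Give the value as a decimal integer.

1546642540

Little-endian: lowest address holds the least-significant byte.
Reassemble most-significant byte first: 5C 2F E4 6C → 0x5C2FE46C.
0x5C2FE46C = 1546642540.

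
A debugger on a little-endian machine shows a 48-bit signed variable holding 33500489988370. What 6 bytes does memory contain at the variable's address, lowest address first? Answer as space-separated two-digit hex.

12 39 CE F0 77 1E

33500489988370 in hexadecimal, padded to 48 bits, is 0x1E77F0CE3912.
Split into bytes (most-significant first): 1E 77 F0 CE 39 12.
In little-endian order the low byte comes first in memory.
So at ascending addresses the bytes are 12 39 CE F0 77 1E.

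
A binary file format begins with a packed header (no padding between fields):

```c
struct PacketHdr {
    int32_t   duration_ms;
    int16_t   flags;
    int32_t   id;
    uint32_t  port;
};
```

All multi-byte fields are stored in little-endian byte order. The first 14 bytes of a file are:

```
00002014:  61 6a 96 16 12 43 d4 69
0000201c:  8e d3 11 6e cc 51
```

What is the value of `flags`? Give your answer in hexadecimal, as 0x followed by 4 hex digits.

0x4312

`flags` follows `duration_ms` (4 bytes), so it starts at byte offset 4 and occupies 2 bytes.
Bytes at offsets 4..5: 12 43.
Little-endian: lowest address holds the least-significant byte.
Reassemble most-significant byte first: 43 12 → 0x4312.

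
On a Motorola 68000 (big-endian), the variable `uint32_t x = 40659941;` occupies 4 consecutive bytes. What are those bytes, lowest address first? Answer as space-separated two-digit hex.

40659941 in hexadecimal, padded to 32 bits, is 0x026C6BE5.
Split into bytes (most-significant first): 02 6C 6B E5.
In big-endian order the high byte comes first in memory.
So the memory order matches the most-significant-first order: 02 6C 6B E5.

02 6C 6B E5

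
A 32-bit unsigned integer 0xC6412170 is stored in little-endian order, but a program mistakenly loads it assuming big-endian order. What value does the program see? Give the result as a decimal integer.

1881227718

Stored little-endian, the bytes at ascending addresses are 70 21 41 C6.
Read back as big-endian, the last byte is least significant, giving 0x702141C6.
0x702141C6 = 1881227718.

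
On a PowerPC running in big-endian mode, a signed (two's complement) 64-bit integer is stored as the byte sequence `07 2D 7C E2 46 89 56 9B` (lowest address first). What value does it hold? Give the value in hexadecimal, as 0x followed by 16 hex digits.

0x072D7CE24689569B

Big-endian: lowest address holds the most-significant byte.
The bytes are already most-significant first: 0x072D7CE24689569B.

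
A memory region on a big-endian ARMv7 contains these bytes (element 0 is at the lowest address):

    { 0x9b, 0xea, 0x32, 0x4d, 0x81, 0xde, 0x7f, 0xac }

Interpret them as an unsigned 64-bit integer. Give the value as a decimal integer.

In big-endian order the high byte comes first in memory.
The bytes are already most-significant first: 0x9BEA324D81DE7FAC.
0x9BEA324D81DE7FAC = 11234847528901836716.

11234847528901836716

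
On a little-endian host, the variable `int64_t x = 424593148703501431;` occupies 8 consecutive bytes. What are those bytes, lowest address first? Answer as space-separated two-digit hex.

424593148703501431 in hexadecimal, padded to 64 bits, is 0x05E475381A896C77.
Split into bytes (most-significant first): 05 E4 75 38 1A 89 6C 77.
In little-endian order the low byte comes first in memory.
So at ascending addresses the bytes are 77 6C 89 1A 38 75 E4 05.

77 6C 89 1A 38 75 E4 05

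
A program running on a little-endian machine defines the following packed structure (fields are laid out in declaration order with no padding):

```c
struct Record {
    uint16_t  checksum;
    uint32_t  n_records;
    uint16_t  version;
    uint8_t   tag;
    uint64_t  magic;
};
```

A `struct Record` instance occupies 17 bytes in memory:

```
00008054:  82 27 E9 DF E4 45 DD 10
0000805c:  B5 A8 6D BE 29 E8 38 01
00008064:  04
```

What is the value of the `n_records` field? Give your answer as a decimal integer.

`n_records` follows `checksum` (2 bytes), so it starts at byte offset 2 and occupies 4 bytes.
Bytes at offsets 2..5: E9 DF E4 45.
In little-endian order the low byte comes first in memory.
Reassemble most-significant byte first: 45 E4 DF E9 → 0x45E4DFE9.
0x45E4DFE9 = 1172627433.

1172627433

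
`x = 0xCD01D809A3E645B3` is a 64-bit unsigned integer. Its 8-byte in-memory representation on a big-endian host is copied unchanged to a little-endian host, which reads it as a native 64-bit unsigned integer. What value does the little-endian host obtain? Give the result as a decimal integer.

Stored big-endian, the bytes at ascending addresses are CD 01 D8 09 A3 E6 45 B3.
Read back as little-endian, the first byte is least significant, giving 0xB345E6A309D801CD.
0xB345E6A309D801CD = 12917984694101344717.

12917984694101344717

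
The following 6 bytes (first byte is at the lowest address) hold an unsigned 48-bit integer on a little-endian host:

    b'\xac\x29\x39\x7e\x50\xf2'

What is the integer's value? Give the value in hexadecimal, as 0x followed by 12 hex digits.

Little-endian stores the least-significant byte at the lowest address.
Reassemble most-significant byte first: F2 50 7E 39 29 AC → 0xF2507E3929AC.

0xF2507E3929AC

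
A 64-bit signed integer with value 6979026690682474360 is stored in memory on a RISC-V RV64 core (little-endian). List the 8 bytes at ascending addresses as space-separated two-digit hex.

78 4F 19 78 CC 7B DA 60

6979026690682474360 in hexadecimal, padded to 64 bits, is 0x60DA7BCC78194F78.
Split into bytes (most-significant first): 60 DA 7B CC 78 19 4F 78.
In little-endian order the low byte comes first in memory.
So at ascending addresses the bytes are 78 4F 19 78 CC 7B DA 60.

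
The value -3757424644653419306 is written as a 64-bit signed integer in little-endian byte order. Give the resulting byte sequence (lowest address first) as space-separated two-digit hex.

Two's complement of -3757424644653419306 in 64 bits: 3757424644653419306 = 0x34250DCE7EDD8B2A; invert → 0xCBDAF231812274D5; add 1 → 0xCBDAF231812274D6.
Split into bytes (most-significant first): CB DA F2 31 81 22 74 D6.
In little-endian order the low byte comes first in memory.
So at ascending addresses the bytes are D6 74 22 81 31 F2 DA CB.

D6 74 22 81 31 F2 DA CB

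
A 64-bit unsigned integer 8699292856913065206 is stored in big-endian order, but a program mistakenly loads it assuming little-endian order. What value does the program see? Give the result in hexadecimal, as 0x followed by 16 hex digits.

8699292856913065206 in 64-bit hexadecimal is 0x78BA18C3356574F6.
Stored big-endian, the bytes at ascending addresses are 78 BA 18 C3 35 65 74 F6.
Read back as little-endian, the first byte is least significant, giving 0xF6746535C318BA78.

0xF6746535C318BA78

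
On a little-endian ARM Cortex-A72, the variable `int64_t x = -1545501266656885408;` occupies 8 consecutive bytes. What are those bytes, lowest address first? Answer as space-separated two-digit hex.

Two's complement of -1545501266656885408 in 64 bits: 1545501266656885408 = 0x1572B936AEFFFAA0; invert → 0xEA8D46C95100055F; add 1 → 0xEA8D46C951000560.
Split into bytes (most-significant first): EA 8D 46 C9 51 00 05 60.
Little-endian stores the least-significant byte at the lowest address.
So at ascending addresses the bytes are 60 05 00 51 C9 46 8D EA.

60 05 00 51 C9 46 8D EA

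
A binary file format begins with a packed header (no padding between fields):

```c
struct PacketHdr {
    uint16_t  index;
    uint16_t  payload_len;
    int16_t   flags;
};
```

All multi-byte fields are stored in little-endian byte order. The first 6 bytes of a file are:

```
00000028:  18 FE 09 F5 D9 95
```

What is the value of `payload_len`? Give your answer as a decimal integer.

62729

`payload_len` follows `index` (2 bytes), so it starts at byte offset 2 and occupies 2 bytes.
Bytes at offsets 2..3: 09 F5.
Little-endian stores the least-significant byte at the lowest address.
Reassemble most-significant byte first: F5 09 → 0xF509.
0xF509 = 62729.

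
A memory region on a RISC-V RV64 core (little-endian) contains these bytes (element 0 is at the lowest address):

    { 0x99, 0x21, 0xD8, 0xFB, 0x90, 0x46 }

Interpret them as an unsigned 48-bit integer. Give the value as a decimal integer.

In little-endian order the low byte comes first in memory.
Reassemble most-significant byte first: 46 90 FB D8 21 99 → 0x4690FBD82199.
0x4690FBD82199 = 77588514480537.

77588514480537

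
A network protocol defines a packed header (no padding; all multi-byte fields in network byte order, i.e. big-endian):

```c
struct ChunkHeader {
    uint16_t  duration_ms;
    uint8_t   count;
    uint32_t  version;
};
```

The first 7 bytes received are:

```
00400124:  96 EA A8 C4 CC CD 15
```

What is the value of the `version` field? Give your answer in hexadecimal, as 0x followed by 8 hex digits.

0xC4CCCD15

`version` follows `duration_ms` (2 B), `count` (1 B), so it starts at offset 2 + 1 = 3 and occupies 4 bytes.
Bytes at offsets 3..6: C4 CC CD 15.
Big-endian: lowest address holds the most-significant byte.
The bytes are already most-significant first: 0xC4CCCD15.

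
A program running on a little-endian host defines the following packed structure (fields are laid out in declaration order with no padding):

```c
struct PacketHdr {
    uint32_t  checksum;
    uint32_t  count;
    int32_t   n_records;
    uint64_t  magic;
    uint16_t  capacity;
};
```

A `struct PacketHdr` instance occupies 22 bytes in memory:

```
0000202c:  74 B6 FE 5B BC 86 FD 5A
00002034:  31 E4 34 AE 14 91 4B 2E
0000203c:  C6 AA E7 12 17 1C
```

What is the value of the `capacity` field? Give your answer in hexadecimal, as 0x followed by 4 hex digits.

0x1C17

`capacity` follows `checksum` (4 B), `count` (4 B), `n_records` (4 B), `magic` (8 B), so it starts at offset 4 + 4 + 4 + 8 = 20 and occupies 2 bytes.
Bytes at offsets 20..21: 17 1C.
In little-endian order the low byte comes first in memory.
Reassemble most-significant byte first: 1C 17 → 0x1C17.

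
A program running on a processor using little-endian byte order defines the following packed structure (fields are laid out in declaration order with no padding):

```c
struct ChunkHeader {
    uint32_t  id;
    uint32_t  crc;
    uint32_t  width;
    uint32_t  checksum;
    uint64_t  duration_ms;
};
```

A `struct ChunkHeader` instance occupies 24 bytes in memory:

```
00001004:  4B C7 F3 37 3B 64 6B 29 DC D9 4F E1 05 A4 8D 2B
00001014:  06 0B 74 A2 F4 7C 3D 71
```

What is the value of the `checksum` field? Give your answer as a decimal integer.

730702853

`checksum` follows `id` (4 B), `crc` (4 B), `width` (4 B), so it starts at offset 4 + 4 + 4 = 12 and occupies 4 bytes.
Bytes at offsets 12..15: 05 A4 8D 2B.
In little-endian order the low byte comes first in memory.
Reassemble most-significant byte first: 2B 8D A4 05 → 0x2B8DA405.
0x2B8DA405 = 730702853.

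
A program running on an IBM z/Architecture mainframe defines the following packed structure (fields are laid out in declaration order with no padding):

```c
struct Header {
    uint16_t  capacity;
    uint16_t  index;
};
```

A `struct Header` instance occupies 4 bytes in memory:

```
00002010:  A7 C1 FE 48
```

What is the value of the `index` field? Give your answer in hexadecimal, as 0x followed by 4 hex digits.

`index` follows `capacity` (2 bytes), so it starts at byte offset 2 and occupies 2 bytes.
Bytes at offsets 2..3: FE 48.
Big-endian stores the most-significant byte at the lowest address.
The bytes are already most-significant first: 0xFE48.

0xFE48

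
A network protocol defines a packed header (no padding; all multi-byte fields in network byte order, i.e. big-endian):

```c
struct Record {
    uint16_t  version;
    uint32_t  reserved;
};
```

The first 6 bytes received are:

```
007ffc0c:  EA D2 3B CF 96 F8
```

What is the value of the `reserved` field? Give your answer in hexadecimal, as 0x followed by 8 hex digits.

0x3BCF96F8

`reserved` follows `version` (2 bytes), so it starts at byte offset 2 and occupies 4 bytes.
Bytes at offsets 2..5: 3B CF 96 F8.
In big-endian order the high byte comes first in memory.
The bytes are already most-significant first: 0x3BCF96F8.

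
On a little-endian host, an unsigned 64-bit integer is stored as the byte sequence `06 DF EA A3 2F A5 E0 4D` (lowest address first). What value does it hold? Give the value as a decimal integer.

Little-endian: lowest address holds the least-significant byte.
Reassemble most-significant byte first: 4D E0 A5 2F A3 EA DF 06 → 0x4DE0A52FA3EADF06.
0x4DE0A52FA3EADF06 = 5611666759735762694.

5611666759735762694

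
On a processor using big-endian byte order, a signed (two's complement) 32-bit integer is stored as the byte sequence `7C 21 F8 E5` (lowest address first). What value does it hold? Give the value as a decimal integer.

In big-endian order the high byte comes first in memory.
The bytes are already most-significant first: 0x7C21F8E5.
0x7C21F8E5 = 2082601189.

2082601189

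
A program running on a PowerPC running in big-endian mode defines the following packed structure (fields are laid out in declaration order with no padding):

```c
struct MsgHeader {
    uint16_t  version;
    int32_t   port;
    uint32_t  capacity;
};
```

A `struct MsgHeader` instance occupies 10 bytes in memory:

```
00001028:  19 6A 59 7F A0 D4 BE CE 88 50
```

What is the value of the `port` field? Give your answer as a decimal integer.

`port` follows `version` (2 bytes), so it starts at byte offset 2 and occupies 4 bytes.
Bytes at offsets 2..5: 59 7F A0 D4.
Big-endian: lowest address holds the most-significant byte.
The bytes are already most-significant first: 0x597FA0D4.
0x597FA0D4 = 1501536468.

1501536468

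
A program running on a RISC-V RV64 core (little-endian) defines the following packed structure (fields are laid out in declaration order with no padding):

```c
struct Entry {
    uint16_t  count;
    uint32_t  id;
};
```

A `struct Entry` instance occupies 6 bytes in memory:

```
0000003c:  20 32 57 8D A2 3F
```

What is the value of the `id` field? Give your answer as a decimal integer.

1067617623

`id` follows `count` (2 bytes), so it starts at byte offset 2 and occupies 4 bytes.
Bytes at offsets 2..5: 57 8D A2 3F.
Little-endian stores the least-significant byte at the lowest address.
Reassemble most-significant byte first: 3F A2 8D 57 → 0x3FA28D57.
0x3FA28D57 = 1067617623.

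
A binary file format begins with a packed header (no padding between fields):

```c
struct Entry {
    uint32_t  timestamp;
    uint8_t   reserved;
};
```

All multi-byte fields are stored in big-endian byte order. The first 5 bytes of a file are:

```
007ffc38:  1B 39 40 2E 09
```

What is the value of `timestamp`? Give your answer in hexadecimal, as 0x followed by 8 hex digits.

0x1B39402E

`timestamp` is the first field, at byte offset 0, occupying 4 bytes.
Bytes at offsets 0..3: 1B 39 40 2E.
In big-endian order the high byte comes first in memory.
The bytes are already most-significant first: 0x1B39402E.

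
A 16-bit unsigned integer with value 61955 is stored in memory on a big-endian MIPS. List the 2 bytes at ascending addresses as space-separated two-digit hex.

61955 in hexadecimal, padded to 16 bits, is 0xF203.
Split into bytes (most-significant first): F2 03.
Big-endian: lowest address holds the most-significant byte.
So the memory order matches the most-significant-first order: F2 03.

F2 03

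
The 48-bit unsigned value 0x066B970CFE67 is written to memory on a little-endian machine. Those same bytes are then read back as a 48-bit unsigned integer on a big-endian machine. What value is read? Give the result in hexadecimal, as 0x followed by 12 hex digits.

Stored little-endian, the bytes at ascending addresses are 67 FE 0C 97 6B 06.
Read back as big-endian, the last byte is least significant, giving 0x67FE0C976B06.

0x67FE0C976B06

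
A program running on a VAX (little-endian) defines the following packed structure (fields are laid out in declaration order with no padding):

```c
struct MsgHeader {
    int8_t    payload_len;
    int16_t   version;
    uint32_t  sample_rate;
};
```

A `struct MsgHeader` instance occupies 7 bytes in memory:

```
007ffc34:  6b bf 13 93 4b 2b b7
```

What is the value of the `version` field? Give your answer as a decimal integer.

5055

`version` follows `payload_len` (1 byte), so it starts at byte offset 1 and occupies 2 bytes.
Bytes at offsets 1..2: BF 13.
Little-endian: lowest address holds the least-significant byte.
Reassemble most-significant byte first: 13 BF → 0x13BF.
0x13BF = 5055.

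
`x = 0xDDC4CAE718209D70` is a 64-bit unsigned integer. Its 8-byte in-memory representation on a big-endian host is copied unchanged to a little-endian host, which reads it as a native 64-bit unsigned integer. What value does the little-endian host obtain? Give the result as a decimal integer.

8114677394931631325

Stored big-endian, the bytes at ascending addresses are DD C4 CA E7 18 20 9D 70.
Read back as little-endian, the first byte is least significant, giving 0x709D2018E7CAC4DD.
0x709D2018E7CAC4DD = 8114677394931631325.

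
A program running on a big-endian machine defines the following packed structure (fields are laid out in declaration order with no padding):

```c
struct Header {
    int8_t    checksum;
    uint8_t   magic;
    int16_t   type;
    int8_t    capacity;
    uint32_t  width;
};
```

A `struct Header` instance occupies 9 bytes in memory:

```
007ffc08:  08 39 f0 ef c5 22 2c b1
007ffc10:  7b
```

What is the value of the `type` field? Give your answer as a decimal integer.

`type` follows `checksum` (1 B), `magic` (1 B), so it starts at offset 1 + 1 = 2 and occupies 2 bytes.
Bytes at offsets 2..3: F0 EF.
Big-endian stores the most-significant byte at the lowest address.
The bytes are already most-significant first: 0xF0EF.
Top bit is set, so as a signed 16-bit value this is 0xF0EF − 2^16 = -3857.

-3857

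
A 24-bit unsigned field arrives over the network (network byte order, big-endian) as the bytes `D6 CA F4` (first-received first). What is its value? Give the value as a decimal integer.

In big-endian order the high byte comes first in memory.
The bytes are already most-significant first: 0xD6CAF4.
0xD6CAF4 = 14076660.

14076660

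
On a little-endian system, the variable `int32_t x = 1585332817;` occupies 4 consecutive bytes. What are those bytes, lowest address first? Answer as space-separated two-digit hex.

1585332817 in hexadecimal, padded to 32 bits, is 0x5E7E4251.
Split into bytes (most-significant first): 5E 7E 42 51.
In little-endian order the low byte comes first in memory.
So at ascending addresses the bytes are 51 42 7E 5E.

51 42 7E 5E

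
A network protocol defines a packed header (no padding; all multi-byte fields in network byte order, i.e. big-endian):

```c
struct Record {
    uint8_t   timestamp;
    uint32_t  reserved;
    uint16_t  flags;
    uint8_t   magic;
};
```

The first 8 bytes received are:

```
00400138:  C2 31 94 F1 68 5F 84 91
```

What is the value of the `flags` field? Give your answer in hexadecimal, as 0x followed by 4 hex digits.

`flags` follows `timestamp` (1 B), `reserved` (4 B), so it starts at offset 1 + 4 = 5 and occupies 2 bytes.
Bytes at offsets 5..6: 5F 84.
Big-endian: lowest address holds the most-significant byte.
The bytes are already most-significant first: 0x5F84.

0x5F84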